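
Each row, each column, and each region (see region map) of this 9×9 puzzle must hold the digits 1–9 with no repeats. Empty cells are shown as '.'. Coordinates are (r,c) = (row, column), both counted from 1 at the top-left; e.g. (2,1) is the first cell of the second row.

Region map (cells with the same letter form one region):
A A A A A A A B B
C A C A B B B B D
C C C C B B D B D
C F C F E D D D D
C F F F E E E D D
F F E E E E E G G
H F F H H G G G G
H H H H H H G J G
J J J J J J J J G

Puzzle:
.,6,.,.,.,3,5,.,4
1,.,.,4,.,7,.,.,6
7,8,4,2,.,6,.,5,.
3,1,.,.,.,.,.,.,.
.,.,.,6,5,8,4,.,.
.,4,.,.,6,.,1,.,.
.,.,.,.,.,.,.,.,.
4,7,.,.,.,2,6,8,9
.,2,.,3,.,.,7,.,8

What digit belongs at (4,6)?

5

(2,2) = 9: row 2 has {1,4,6,7}; col 2 has {1,2,4,6,7,8}; region has {3,4,5,6} → only 9 remains.
(2,3) = 5: row 2 has {1,4,6,7,9}; col 3 has {4}; region has {1,2,3,4,7,8} → only 5 remains.
(5,1) = 9: row 5 has {4,5,6,8}; col 1 has {1,3,4,7}; region has {1,2,3,4,5,7,8} → only 9 remains.
(5,2) = 3: row 5 has {4,5,6,8,9}; col 2 has {1,2,4,6,7,8,9}; region has {1,4,6} → only 3 remains.
(6,6) = 9: row 6 has {1,4,6}; col 6 has {2,3,6,7,8}; region has {1,4,5,6,8} → only 9 remains.
(7,2) = 5: row 7 has {}; col 2 has {1,2,3,4,6,7,8,9}; region has {1,3,4,6} → only 5 remains.
(4,3) = 6: row 4 has {1,3}; col 3 has {4,5}; region has {1,2,3,4,5,7,8,9} → only 6 remains.
(6,4) = 7: row 6 has {1,4,6,9}; col 4 has {2,3,4,6}; region has {1,4,5,6,8,9} → only 7 remains.
(4,5) = 2: row 4 has {1,3,6}; col 5 has {5,6}; region has {1,4,5,6,7,8,9} → only 2 remains.
(6,3) = 3: row 6 has {1,4,6,7,9}; col 3 has {4,5,6}; region has {1,2,4,5,6,7,8,9} → only 3 remains.
(6,8) = 2: row 6 has {1,3,4,6,7,9}; col 8 has {5,8}; region has {6,8,9} → only 2 remains.
(6,9) = 5: row 6 has {1,2,3,4,6,7,9}; col 9 has {4,6,8,9}; region has {2,6,8,9} → only 5 remains.
(7,7) = 3: row 7 has {5}; col 7 has {1,4,5,6,7}; region has {2,5,6,8,9} → only 3 remains.
(8,3) = 1: row 8 has {2,4,6,7,8,9}; col 3 has {3,4,5,6}; region has {2,4,7} → only 1 remains.
(8,4) = 5: row 8 has {1,2,4,6,7,8,9}; col 4 has {2,3,4,6,7}; region has {1,2,4,7} → only 5 remains.
(8,5) = 3: row 8 has {1,2,4,5,6,7,8,9}; col 5 has {2,5,6}; region has {1,2,4,5,7} → only 3 remains.
(9,3) = 9: row 9 has {2,3,7,8}; col 3 has {1,3,4,5,6}; region has {2,3,7,8} → only 9 remains.
(2,5) = 8: row 2 has {1,4,5,6,7,9}; col 5 has {2,3,5,6}; region has {4,5,6,7} → only 8 remains.
(2,7) = 2: row 2 has {1,4,5,6,7,8,9}; col 7 has {1,3,4,5,6,7}; region has {4,5,6,7,8} → only 2 remains.
(2,8) = 3: row 2 has {1,2,4,5,6,7,8,9}; col 8 has {2,5,8}; region has {2,4,5,6,7,8} → only 3 remains.
(3,7) = 9: row 3 has {2,4,5,6,7,8}; col 7 has {1,2,3,4,5,6,7}; region has {6} → only 9 remains.
(4,7) = 8: row 4 has {1,2,3,6}; col 7 has {1,2,3,4,5,6,7,9}; region has {6,9} → only 8 remains.
(4,9) = 7: row 4 has {1,2,3,6,8}; col 9 has {4,5,6,8,9}; region has {6,8,9} → only 7 remains.
(5,8) = 1: row 5 has {3,4,5,6,8,9}; col 8 has {2,3,5,8}; region has {6,7,8,9} → only 1 remains.
(5,9) = 2: row 5 has {1,3,4,5,6,8,9}; col 9 has {4,5,6,7,8,9}; region has {1,6,7,8,9} → only 2 remains.
(6,1) = 8: row 6 has {1,2,3,4,5,6,7,9}; col 1 has {1,3,4,7,9}; region has {1,3,4,5,6} → only 8 remains.
(7,1) = 6: row 7 has {3,5}; col 1 has {1,3,4,7,8,9}; region has {1,2,3,4,5,7} → only 6 remains.
(7,5) = 9: row 7 has {3,5,6}; col 5 has {2,3,5,6,8}; region has {1,2,3,4,5,6,7} → only 9 remains.
(7,9) = 1: row 7 has {3,5,6,9}; col 9 has {2,4,5,6,7,8,9}; region has {2,3,5,6,8,9} → only 1 remains.
(9,1) = 5: row 9 has {2,3,7,8,9}; col 1 has {1,3,4,6,7,8,9}; region has {2,3,7,8,9} → only 5 remains.
(1,1) = 2: row 1 has {3,4,5,6}; col 1 has {1,3,4,5,6,7,8,9}; region has {3,4,5,6,9} → only 2 remains.
(1,8) = 9: row 1 has {2,3,4,5,6}; col 8 has {1,2,3,5,8}; region has {2,3,4,5,6,7,8} → only 9 remains.
(3,5) = 1: row 3 has {2,4,5,6,7,8,9}; col 5 has {2,3,5,6,8,9}; region has {2,3,4,5,6,7,8,9} → only 1 remains.
(3,9) = 3: row 3 has {1,2,4,5,6,7,8,9}; col 9 has {1,2,4,5,6,7,8,9}; region has {1,2,6,7,8,9} → only 3 remains.
(4,4) = 9: row 4 has {1,2,3,6,7,8}; col 4 has {2,3,4,5,6,7}; region has {1,3,4,5,6,8} → only 9 remains.
(4,8) = 4: row 4 has {1,2,3,6,7,8,9}; col 8 has {1,2,3,5,8,9}; region has {1,2,3,6,7,8,9} → only 4 remains.
(5,3) = 7: row 5 has {1,2,3,4,5,6,8,9}; col 3 has {1,3,4,5,6,9}; region has {1,3,4,5,6,8,9} → only 7 remains.
(7,3) = 2: row 7 has {1,3,5,6,9}; col 3 has {1,3,4,5,6,7,9}; region has {1,3,4,5,6,7,8,9} → only 2 remains.
(7,4) = 8: row 7 has {1,2,3,5,6,9}; col 4 has {2,3,4,5,6,7,9}; region has {1,2,3,4,5,6,7,9} → only 8 remains.
(7,6) = 4: row 7 has {1,2,3,5,6,8,9}; col 6 has {2,3,6,7,8,9}; region has {1,2,3,5,6,8,9} → only 4 remains.
(7,8) = 7: row 7 has {1,2,3,4,5,6,8,9}; col 8 has {1,2,3,4,5,8,9}; region has {1,2,3,4,5,6,8,9} → only 7 remains.
(9,5) = 4: row 9 has {2,3,5,7,8,9}; col 5 has {1,2,3,5,6,8,9}; region has {2,3,5,7,8,9} → only 4 remains.
(9,6) = 1: row 9 has {2,3,4,5,7,8,9}; col 6 has {2,3,4,6,7,8,9}; region has {2,3,4,5,7,8,9} → only 1 remains.
(9,8) = 6: row 9 has {1,2,3,4,5,7,8,9}; col 8 has {1,2,3,4,5,7,8,9}; region has {1,2,3,4,5,7,8,9} → only 6 remains.
(1,3) = 8: row 1 has {2,3,4,5,6,9}; col 3 has {1,2,3,4,5,6,7,9}; region has {2,3,4,5,6,9} → only 8 remains.
(1,4) = 1: row 1 has {2,3,4,5,6,8,9}; col 4 has {2,3,4,5,6,7,8,9}; region has {2,3,4,5,6,8,9} → only 1 remains.
(1,5) = 7: row 1 has {1,2,3,4,5,6,8,9}; col 5 has {1,2,3,4,5,6,8,9}; region has {1,2,3,4,5,6,8,9} → only 7 remains.
(4,6) = 5: row 4 has {1,2,3,4,6,7,8,9}; col 6 has {1,2,3,4,6,7,8,9}; region has {1,2,3,4,6,7,8,9} → only 5 remains.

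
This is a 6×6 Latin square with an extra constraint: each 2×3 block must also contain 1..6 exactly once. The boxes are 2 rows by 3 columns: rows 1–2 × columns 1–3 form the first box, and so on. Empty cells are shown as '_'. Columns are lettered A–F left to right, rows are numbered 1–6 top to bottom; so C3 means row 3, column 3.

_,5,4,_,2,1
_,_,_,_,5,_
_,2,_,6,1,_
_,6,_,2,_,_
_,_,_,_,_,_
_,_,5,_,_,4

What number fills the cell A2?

D1 = 3: row 1 has {1,2,4,5}; col 4 has {2,6}; box has {1,2,5} → only 3 remains.
D2 = 4: row 2 has {5}; col 4 has {2,3,6}; box has {1,2,3,5} → only 4 remains.
F2 = 6: row 2 has {4,5}; col 6 has {1,4}; box has {1,2,3,4,5} → only 6 remains.
C3 = 3: row 3 has {1,2,6}; col 3 has {4,5}; box has {2,6} → only 3 remains.
F3 = 5: row 3 has {1,2,3,6}; col 6 has {1,4,6}; box has {1,2,6} → only 5 remains.
C4 = 1: row 4 has {2,6}; col 3 has {3,4,5}; box has {2,3,6} → only 1 remains.
F4 = 3: row 4 has {1,2,6}; col 6 has {1,4,5,6}; box has {1,2,5,6} → only 3 remains.
F5 = 2: row 5 has {}; col 6 has {1,3,4,5,6}; box has {4} → only 2 remains.
D6 = 1: row 6 has {4,5}; col 4 has {2,3,4,6}; box has {2,4} → only 1 remains.
A1 = 6: row 1 has {1,2,3,4,5}; col 1 has {}; box has {4,5} → only 6 remains.
C2 = 2: row 2 has {4,5,6}; col 3 has {1,3,4,5}; box has {4,5,6} → only 2 remains.
A3 = 4: row 3 has {1,2,3,5,6}; col 1 has {6}; box has {1,2,3,6} → only 4 remains.
A4 = 5: row 4 has {1,2,3,6}; col 1 has {4,6}; box has {1,2,3,4,6} → only 5 remains.
E4 = 4: row 4 has {1,2,3,5,6}; col 5 has {1,2,5}; box has {1,2,3,5,6} → only 4 remains.
C5 = 6: row 5 has {2}; col 3 has {1,2,3,4,5}; box has {5} → only 6 remains.
D5 = 5: row 5 has {2,6}; col 4 has {1,2,3,4,6}; box has {1,2,4} → only 5 remains.
E5 = 3: row 5 has {2,5,6}; col 5 has {1,2,4,5}; box has {1,2,4,5} → only 3 remains.
B6 = 3: row 6 has {1,4,5}; col 2 has {2,5,6}; box has {5,6} → only 3 remains.
E6 = 6: row 6 has {1,3,4,5}; col 5 has {1,2,3,4,5}; box has {1,2,3,4,5} → only 6 remains.
B2 = 1: row 2 has {2,4,5,6}; col 2 has {2,3,5,6}; box has {2,4,5,6} → only 1 remains.
A5 = 1: row 5 has {2,3,5,6}; col 1 has {4,5,6}; box has {3,5,6} → only 1 remains.
B5 = 4: row 5 has {1,2,3,5,6}; col 2 has {1,2,3,5,6}; box has {1,3,5,6} → only 4 remains.
A6 = 2: row 6 has {1,3,4,5,6}; col 1 has {1,4,5,6}; box has {1,3,4,5,6} → only 2 remains.
A2 = 3: row 2 has {1,2,4,5,6}; col 1 has {1,2,4,5,6}; box has {1,2,4,5,6} → only 3 remains.

3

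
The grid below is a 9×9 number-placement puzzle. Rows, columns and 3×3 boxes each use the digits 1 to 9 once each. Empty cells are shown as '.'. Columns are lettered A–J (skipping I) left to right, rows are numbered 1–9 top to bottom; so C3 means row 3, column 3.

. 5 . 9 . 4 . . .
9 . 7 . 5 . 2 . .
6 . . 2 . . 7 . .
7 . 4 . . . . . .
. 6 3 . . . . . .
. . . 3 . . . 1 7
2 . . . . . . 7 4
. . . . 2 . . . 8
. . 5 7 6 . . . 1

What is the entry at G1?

C1 = 2: in row 1, 2 can only go here (every other open cell in that row sees a 2).
E1 = 7: in row 1, 7 can only go here (every other open cell in that row sees a 7).
F5 = 7: in row 5, 7 can only go here (every other open cell in that row sees a 7).
B8 = 7: in row 8, 7 can only go here (every other open cell in that row sees a 7).
H9 = 2: in row 9, 2 can only go here (every other open cell in that row sees a 2).
J5 = 2: in row 5, 2 can only go here (every other open cell in that row sees a 2).
G1 = 1: in column 7, 1 can only go here (every other open cell in that column sees a 1).

1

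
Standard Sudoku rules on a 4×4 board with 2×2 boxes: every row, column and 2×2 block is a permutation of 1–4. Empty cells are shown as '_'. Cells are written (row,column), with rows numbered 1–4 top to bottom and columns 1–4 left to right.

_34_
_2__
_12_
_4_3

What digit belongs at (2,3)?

3

(1,1) = 1 (sole candidate).
(1,4) = 2 (sole candidate).
(2,1) = 4 (sole candidate).
(2,4) = 1 (sole candidate).
(3,1) = 3 (sole candidate).
(3,4) = 4 (sole candidate).
(4,1) = 2 (sole candidate).
(4,3) = 1 (sole candidate).
(2,3) = 3: row 2 has {1,2,4}; col 3 has {1,2,4}; box has {1,2,4} → only 3 remains.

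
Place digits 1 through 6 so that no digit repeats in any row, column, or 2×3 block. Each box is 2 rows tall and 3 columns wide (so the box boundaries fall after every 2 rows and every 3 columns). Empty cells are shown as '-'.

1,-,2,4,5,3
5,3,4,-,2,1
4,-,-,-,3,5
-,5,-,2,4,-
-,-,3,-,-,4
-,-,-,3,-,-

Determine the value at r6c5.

r1c2 = 6 (sole candidate).
r2c4 = 6 (sole candidate).
r3c4 = 1 (sole candidate).
r4c6 = 6 (sole candidate).
r5c4 = 5 (sole candidate).
r6c6 = 2 (sole candidate).
r3c2 = 2 (sole candidate).
r3c3 = 6 (sole candidate).
r4c1 = 3 (sole candidate).
r4c3 = 1 (sole candidate).
r5c2 = 1 (sole candidate).
r5c5 = 6 (sole candidate).
r6c1 = 6 (sole candidate).
r6c2 = 4 (sole candidate).
r6c3 = 5 (sole candidate).
r6c5 = 1: row 6 has {2,3,4,5,6}; col 5 has {2,3,4,5,6}; box has {2,3,4,5,6} → only 1 remains.

1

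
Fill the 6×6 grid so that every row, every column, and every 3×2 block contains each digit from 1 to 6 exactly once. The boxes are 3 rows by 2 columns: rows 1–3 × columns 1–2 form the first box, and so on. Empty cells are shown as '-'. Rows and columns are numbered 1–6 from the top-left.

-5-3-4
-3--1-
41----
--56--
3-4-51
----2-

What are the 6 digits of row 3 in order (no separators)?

row 1, column 5 = 6 (sole candidate).
row 3, column 5 = 3: row 3 has {1,4}; col 5 has {1,2,5,6}; box has {1,4,6} → only 3 remains.
row 4, column 5 = 4 (sole candidate).
row 4, column 6 = 3 (sole candidate).
row 5, column 4 = 2 (sole candidate).
row 6, column 4 = 1 (sole candidate).
row 6, column 6 = 6 (sole candidate).
row 1, column 1 = 2 (sole candidate).
row 1, column 3 = 1 (sole candidate).
row 2, column 1 = 6 (sole candidate).
row 2, column 3 = 2 (sole candidate).
row 2, column 6 = 5 (sole candidate).
row 3, column 3 = 6: row 3 has {1,3,4}; col 3 has {1,2,4,5}; box has {1,2,3} → only 6 remains.
row 3, column 4 = 5: row 3 has {1,3,4,6}; col 4 has {1,2,3,6}; box has {1,2,3,6} → only 5 remains.
row 3, column 6 = 2: row 3 has {1,3,4,5,6}; col 6 has {1,3,4,5,6}; box has {1,3,4,5,6} → only 2 remains.

416532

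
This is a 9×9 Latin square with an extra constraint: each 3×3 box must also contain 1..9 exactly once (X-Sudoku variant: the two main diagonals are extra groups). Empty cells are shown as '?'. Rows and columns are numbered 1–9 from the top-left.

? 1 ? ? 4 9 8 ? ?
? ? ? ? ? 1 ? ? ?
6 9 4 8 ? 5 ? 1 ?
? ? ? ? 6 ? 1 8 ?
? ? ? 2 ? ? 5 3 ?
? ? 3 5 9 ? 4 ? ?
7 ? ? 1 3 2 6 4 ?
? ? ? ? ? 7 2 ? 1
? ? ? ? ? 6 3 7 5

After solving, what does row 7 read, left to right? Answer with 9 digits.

R3C7 = 7: row 3 has {1,4,5,6,8,9}; col 7 has {1,2,3,4,5,6,8}; box has {1,8}; anti-diagonal has {5} → only 7 remains.
R6C6 = 8: row 6 has {3,4,5,9}; col 6 has {1,2,5,6,7,9}; box has {2,5,6,9}; main diagonal has {4,5,6} → only 8 remains.
R8C8 = 9: row 8 has {1,2,7}; col 8 has {1,3,4,7,8}; box has {1,2,3,4,5,6,7}; main diagonal has {4,5,6,8} → only 9 remains.
R9C5 = 8: row 9 has {3,5,6,7}; col 5 has {3,4,6,9}; box has {1,2,3,6,7} → only 8 remains.
R2C7 = 9: row 2 has {1}; col 7 has {1,2,3,4,5,6,7,8}; box has {1,7,8} → only 9 remains.
R3C5 = 2: row 3 has {1,4,5,6,7,8,9}; col 5 has {3,4,6,8,9}; box has {1,4,5,8,9} → only 2 remains.
R3C9 = 3: row 3 has {1,2,4,5,6,7,8,9}; col 9 has {1,5}; box has {1,7,8,9} → only 3 remains.
R5C5 = 1: row 5 has {2,3,5}; col 5 has {2,3,4,6,8,9}; box has {2,5,6,8,9}; main diagonal has {4,5,6,8,9}; anti-diagonal has {5,7} → only 1 remains.
R5C6 = 4: row 5 has {1,2,3,5}; col 6 has {1,2,5,6,7,8,9}; box has {1,2,5,6,8,9} → only 4 remains.
R7C9 = 8: row 7 has {1,2,3,4,6,7}; col 9 has {1,3,5}; box has {1,2,3,4,5,6,7,9} → only 8 remains.
R8C4 = 4: row 8 has {1,2,7,9}; col 4 has {1,2,5,8}; box has {1,2,3,6,7,8} → only 4 remains.
R8C5 = 5: row 8 has {1,2,4,7,9}; col 5 has {1,2,3,4,6,8,9}; box has {1,2,3,4,6,7,8} → only 5 remains.
R9C4 = 9: row 9 has {3,5,6,7,8}; col 4 has {1,2,4,5,8}; box has {1,2,3,4,5,6,7,8} → only 9 remains.
R2C5 = 7: row 2 has {1,9}; col 5 has {1,2,3,4,5,6,8,9}; box has {1,2,4,5,8,9} → only 7 remains.
R4C6 = 3: row 4 has {1,6,8}; col 6 has {1,2,4,5,6,7,8,9}; box has {1,2,4,5,6,8,9}; anti-diagonal has {1,5,7} → only 3 remains.
R7C2 = 5: row 7 has {1,2,3,4,6,7,8}; col 2 has {1,9}; box has {7} → only 5 remains.
R7C3 = 9: row 7 has {1,2,3,4,5,6,7,8}; col 3 has {3,4}; box has {5,7}; anti-diagonal has {1,3,5,7} → only 9 remains.

759132648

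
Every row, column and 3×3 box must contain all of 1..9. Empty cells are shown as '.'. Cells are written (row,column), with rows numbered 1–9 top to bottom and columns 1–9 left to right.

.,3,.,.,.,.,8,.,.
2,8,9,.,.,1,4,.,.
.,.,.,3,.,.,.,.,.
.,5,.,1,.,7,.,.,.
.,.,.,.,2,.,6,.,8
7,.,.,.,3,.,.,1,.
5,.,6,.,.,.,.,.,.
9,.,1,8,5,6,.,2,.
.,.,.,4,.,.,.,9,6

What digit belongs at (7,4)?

7

(5,8) = 7: in row 5, 7 can only go here (every other open cell in that row sees a 7).
(7,8) = 8: in row 7, 8 can only go here (every other open cell in that row sees an 8).
(9,7) = 5: in row 9, 5 can only go here (every other open cell in that row sees a 5).
(9,5) = 1: in row 9, 1 can only go here (every other open cell in that row sees a 1).
(4,8) = 4: in column 8, 4 can only go here (every other open cell in that column sees a 4).
(2,8) = 3: in column 8, 3 can only go here (every other open cell in that column sees a 3).
(6,9) = 5: in box 6, 5 can only go here (every other open cell in that box sees a 5).
(2,9) = 7: row 2 has {1,2,3,4,8,9}; col 9 has {5,6,8}; box has {3,4,8} → only 7 remains.
(2,5) = 6: row 2 has {1,2,3,4,7,8,9}; col 5 has {1,2,3,5}; box has {1,3} → only 6 remains.
(2,4) = 5: row 2 has {1,2,3,4,6,7,8,9}; col 4 has {1,3,4,8}; box has {1,3,6} → only 5 remains.
(5,4) = 9: row 5 has {2,6,7,8}; col 4 has {1,3,4,5,8}; box has {1,2,3,7} → only 9 remains.
(6,4) = 6: row 6 has {1,3,5,7}; col 4 has {1,3,4,5,8,9}; box has {1,2,3,7,9} → only 6 remains.
(4,5) = 8: row 4 has {1,4,5,7}; col 5 has {1,2,3,5,6}; box has {1,2,3,6,7,9} → only 8 remains.
(6,6) = 4: row 6 has {1,3,5,6,7}; col 6 has {1,6,7}; box has {1,2,3,6,7,8,9} → only 4 remains.
(5,6) = 5: row 5 has {2,6,7,8,9}; col 6 has {1,4,6,7}; box has {1,2,3,4,6,7,8,9} → only 5 remains.
(3,6) = 8: in row 3, 8 can only go here (every other open cell in that row sees an 8).
(4,1) = 6: in row 4, 6 can only go here (every other open cell in that row sees a 6).
(1,8) = 6: in row 1, 6 can only go here (every other open cell in that row sees a 6).
(3,8) = 5: row 3 has {3,8}; col 8 has {1,2,3,4,6,7,8,9}; box has {3,4,6,7,8} → only 5 remains.
(1,3) = 5: in row 1, 5 can only go here (every other open cell in that row sees a 5).
(3,2) = 6: in row 3, 6 can only go here (every other open cell in that row sees a 6).
(6,3) = 8: in row 6, 8 can only go here (every other open cell in that row sees an 8).
(9,1) = 8: in row 9, 8 can only go here (every other open cell in that row sees an 8).
(5,1) = 3: in column 1, 3 can only go here (every other open cell in that column sees a 3).
(4,3) = 2: row 4 has {1,4,5,6,7,8}; col 3 has {1,5,6,8,9}; box has {3,5,6,7,8} → only 2 remains.
(5,3) = 4: row 5 has {2,3,5,6,7,8,9}; col 3 has {1,2,5,6,8,9}; box has {2,3,5,6,7,8} → only 4 remains.
(6,2) = 9: row 6 has {1,3,4,5,6,7,8}; col 2 has {3,5,6,8}; box has {2,3,4,5,6,7,8} → only 9 remains.
(6,7) = 2: row 6 has {1,3,4,5,6,7,8,9}; col 7 has {4,5,6,8}; box has {1,4,5,6,7,8} → only 2 remains.
(3,3) = 7: row 3 has {3,5,6,8}; col 3 has {1,2,4,5,6,8,9}; box has {2,3,5,6,8,9} → only 7 remains.
(5,2) = 1: row 5 has {2,3,4,5,6,7,8,9}; col 2 has {3,5,6,8,9}; box has {2,3,4,5,6,7,8,9} → only 1 remains.
(9,3) = 3: row 9 has {1,4,5,6,8,9}; col 3 has {1,2,4,5,6,7,8,9}; box has {1,5,6,8,9} → only 3 remains.
(9,6) = 2: row 9 has {1,3,4,5,6,8,9}; col 6 has {1,4,5,6,7,8}; box has {1,4,5,6,8} → only 2 remains.
(1,6) = 9: row 1 has {3,5,6,8}; col 6 has {1,2,4,5,6,7,8}; box has {1,3,5,6,8} → only 9 remains.
(3,5) = 4: row 3 has {3,5,6,7,8}; col 5 has {1,2,3,5,6,8}; box has {1,3,5,6,8,9} → only 4 remains.
(7,4) = 7: row 7 has {5,6,8}; col 4 has {1,3,4,5,6,8,9}; box has {1,2,4,5,6,8} → only 7 remains.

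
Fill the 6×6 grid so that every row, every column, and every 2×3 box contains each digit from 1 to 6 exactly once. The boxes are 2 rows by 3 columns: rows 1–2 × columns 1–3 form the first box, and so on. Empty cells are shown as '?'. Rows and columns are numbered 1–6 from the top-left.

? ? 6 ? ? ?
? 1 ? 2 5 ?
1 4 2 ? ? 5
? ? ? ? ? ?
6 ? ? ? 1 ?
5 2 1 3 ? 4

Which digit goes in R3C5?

R3C4 = 6 (sole candidate).
R3C5 = 3: row 3 has {1,2,4,5,6}; col 5 has {1,5}; box has {5,6} → only 3 remains.

3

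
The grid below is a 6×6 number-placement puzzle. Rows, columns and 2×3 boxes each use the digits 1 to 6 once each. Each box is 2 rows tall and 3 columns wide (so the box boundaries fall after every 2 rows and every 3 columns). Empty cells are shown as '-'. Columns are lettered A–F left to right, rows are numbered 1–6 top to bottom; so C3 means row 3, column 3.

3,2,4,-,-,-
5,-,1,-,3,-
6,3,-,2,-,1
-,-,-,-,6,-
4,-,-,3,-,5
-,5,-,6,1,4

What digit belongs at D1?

1

E1 = 5: row 1 has {2,3,4}; col 5 has {1,3,6}; box has {3} → only 5 remains.
F1 = 6: row 1 has {2,3,4,5}; col 6 has {1,4,5}; box has {3,5} → only 6 remains.
B2 = 6: row 2 has {1,3,5}; col 2 has {2,3,5}; box has {1,2,3,4,5} → only 6 remains.
D2 = 4: row 2 has {1,3,5,6}; col 4 has {2,3,6}; box has {3,5,6} → only 4 remains.
F2 = 2: row 2 has {1,3,4,5,6}; col 6 has {1,4,5,6}; box has {3,4,5,6} → only 2 remains.
C3 = 5: row 3 has {1,2,3,6}; col 3 has {1,4}; box has {3,6} → only 5 remains.
E3 = 4: row 3 has {1,2,3,5,6}; col 5 has {1,3,5,6}; box has {1,2,6} → only 4 remains.
C4 = 2: row 4 has {6}; col 3 has {1,4,5}; box has {3,5,6} → only 2 remains.
D4 = 5: row 4 has {2,6}; col 4 has {2,3,4,6}; box has {1,2,4,6} → only 5 remains.
F4 = 3: row 4 has {2,5,6}; col 6 has {1,2,4,5,6}; box has {1,2,4,5,6} → only 3 remains.
B5 = 1: row 5 has {3,4,5}; col 2 has {2,3,5,6}; box has {4,5} → only 1 remains.
C5 = 6: row 5 has {1,3,4,5}; col 3 has {1,2,4,5}; box has {1,4,5} → only 6 remains.
E5 = 2: row 5 has {1,3,4,5,6}; col 5 has {1,3,4,5,6}; box has {1,3,4,5,6} → only 2 remains.
A6 = 2: row 6 has {1,4,5,6}; col 1 has {3,4,5,6}; box has {1,4,5,6} → only 2 remains.
C6 = 3: row 6 has {1,2,4,5,6}; col 3 has {1,2,4,5,6}; box has {1,2,4,5,6} → only 3 remains.
D1 = 1: row 1 has {2,3,4,5,6}; col 4 has {2,3,4,5,6}; box has {2,3,4,5,6} → only 1 remains.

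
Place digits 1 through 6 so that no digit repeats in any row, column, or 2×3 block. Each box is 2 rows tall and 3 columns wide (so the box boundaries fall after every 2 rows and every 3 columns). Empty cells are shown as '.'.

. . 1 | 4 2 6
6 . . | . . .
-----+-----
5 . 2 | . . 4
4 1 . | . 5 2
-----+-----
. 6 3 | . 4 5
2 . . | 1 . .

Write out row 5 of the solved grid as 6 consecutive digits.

163245

row 1, column 1 = 3: row 1 has {1,2,4,6}; col 1 has {2,4,5,6}; box has {1,6} → only 3 remains.
row 1, column 2 = 5: row 1 has {1,2,3,4,6}; col 2 has {1,6}; box has {1,3,6} → only 5 remains.
row 2, column 3 = 4: row 2 has {6}; col 3 has {1,2,3}; box has {1,3,5,6} → only 4 remains.
row 3, column 2 = 3: row 3 has {2,4,5}; col 2 has {1,5,6}; box has {1,2,4,5} → only 3 remains.
row 3, column 4 = 6: row 3 has {2,3,4,5}; col 4 has {1,4}; box has {2,4,5} → only 6 remains.
row 3, column 5 = 1: row 3 has {2,3,4,5,6}; col 5 has {2,4,5}; box has {2,4,5,6} → only 1 remains.
row 4, column 3 = 6: row 4 has {1,2,4,5}; col 3 has {1,2,3,4}; box has {1,2,3,4,5} → only 6 remains.
row 4, column 4 = 3: row 4 has {1,2,4,5,6}; col 4 has {1,4,6}; box has {1,2,4,5,6} → only 3 remains.
row 5, column 1 = 1: row 5 has {3,4,5,6}; col 1 has {2,3,4,5,6}; box has {2,3,6} → only 1 remains.
row 5, column 4 = 2: row 5 has {1,3,4,5,6}; col 4 has {1,3,4,6}; box has {1,4,5} → only 2 remains.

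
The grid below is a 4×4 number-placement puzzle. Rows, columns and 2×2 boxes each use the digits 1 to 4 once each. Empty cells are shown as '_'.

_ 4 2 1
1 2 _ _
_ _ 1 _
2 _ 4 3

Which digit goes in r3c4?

r1c1 = 3 (sole candidate).
r2c3 = 3 (sole candidate).
r2c4 = 4 (sole candidate).
r3c1 = 4 (sole candidate).
r3c2 = 3 (sole candidate).
r3c4 = 2: row 3 has {1,3,4}; col 4 has {1,3,4}; box has {1,3,4} → only 2 remains.

2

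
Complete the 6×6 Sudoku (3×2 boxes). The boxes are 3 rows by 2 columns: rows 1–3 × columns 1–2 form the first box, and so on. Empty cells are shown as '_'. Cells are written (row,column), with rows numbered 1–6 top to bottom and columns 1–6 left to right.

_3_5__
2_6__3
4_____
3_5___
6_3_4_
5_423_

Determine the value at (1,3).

2

(1,1) = 1 (sole candidate).
(1,3) = 2: row 1 has {1,3,5}; col 3 has {3,4,5,6}; box has {5,6} → only 2 remains.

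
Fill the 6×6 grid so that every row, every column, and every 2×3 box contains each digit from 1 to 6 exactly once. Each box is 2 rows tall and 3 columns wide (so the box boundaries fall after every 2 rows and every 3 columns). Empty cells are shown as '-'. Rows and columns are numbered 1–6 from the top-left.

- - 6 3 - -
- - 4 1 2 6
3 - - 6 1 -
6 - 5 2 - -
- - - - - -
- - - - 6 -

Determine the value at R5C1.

R2C1 = 5 (sole candidate).
R2C2 = 3 (sole candidate).
R3C3 = 2 (sole candidate).
R3C2 = 4 (sole candidate).
R3C6 = 5 (sole candidate).
R4C2 = 1 (sole candidate).
R1C2 = 2 (sole candidate).
R1C6 = 4 (sole candidate).
R4C6 = 3 (sole candidate).
R6C2 = 5 (sole candidate).
R6C4 = 4 (sole candidate).
R1C1 = 1 (sole candidate).
R1C5 = 5 (sole candidate).
R4C5 = 4 (sole candidate).
R5C2 = 6 (sole candidate).
R5C4 = 5 (sole candidate).
R5C5 = 3 (sole candidate).
R6C1 = 2 (sole candidate).
R6C6 = 1 (sole candidate).
R5C1 = 4: row 5 has {3,5,6}; col 1 has {1,2,3,5,6}; box has {2,5,6} → only 4 remains.

4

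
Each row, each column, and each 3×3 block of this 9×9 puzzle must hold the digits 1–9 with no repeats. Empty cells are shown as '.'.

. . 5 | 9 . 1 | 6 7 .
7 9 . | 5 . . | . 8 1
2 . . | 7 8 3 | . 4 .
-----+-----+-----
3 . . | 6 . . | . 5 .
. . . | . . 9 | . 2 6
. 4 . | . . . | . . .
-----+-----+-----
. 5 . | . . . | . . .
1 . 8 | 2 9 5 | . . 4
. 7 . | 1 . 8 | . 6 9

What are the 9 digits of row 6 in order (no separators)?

647852193

r3c9 = 5: row 3 has {2,3,4,7,8}; col 9 has {1,4,6,9}; box has {1,4,6,7,8} → only 5 remains.
r8c8 = 3: row 8 has {1,2,4,5,8,9}; col 8 has {2,4,5,6,7,8}; box has {4,6,9} → only 3 remains.
r9c1 = 4: row 9 has {1,6,7,8,9}; col 1 has {1,2,3,7}; box has {1,5,7,8} → only 4 remains.
r9c5 = 3: row 9 has {1,4,6,7,8,9}; col 5 has {8,9}; box has {1,2,5,8,9} → only 3 remains.
r1c1 = 8: row 1 has {1,5,6,7,9}; col 1 has {1,2,3,4,7}; box has {2,5,7,9} → only 8 remains.
r1c2 = 3: row 1 has {1,5,6,7,8,9}; col 2 has {4,5,7,9}; box has {2,5,7,8,9} → only 3 remains.
r1c9 = 2: row 1 has {1,3,5,6,7,8,9}; col 9 has {1,4,5,6,9}; box has {1,4,5,6,7,8} → only 2 remains.
r2c7 = 3: row 2 has {1,5,7,8,9}; col 7 has {6}; box has {1,2,4,5,6,7,8} → only 3 remains.
r3c7 = 9: row 3 has {2,3,4,5,7,8}; col 7 has {3,6}; box has {1,2,3,4,5,6,7,8} → only 9 remains.
r5c1 = 5: row 5 has {2,6,9}; col 1 has {1,2,3,4,7,8}; box has {3,4} → only 5 remains.
r7c4 = 4: row 7 has {5}; col 4 has {1,2,5,6,7,9}; box has {1,2,3,5,8,9} → only 4 remains.
r7c8 = 1: row 7 has {4,5}; col 8 has {2,3,4,5,6,7,8}; box has {3,4,6,9} → only 1 remains.
r8c2 = 6: row 8 has {1,2,3,4,5,8,9}; col 2 has {3,4,5,7,9}; box has {1,4,5,7,8} → only 6 remains.
r8c7 = 7: row 8 has {1,2,3,4,5,6,8,9}; col 7 has {3,6,9}; box has {1,3,4,6,9} → only 7 remains.
r9c3 = 2: row 9 has {1,3,4,6,7,8,9}; col 3 has {5,8}; box has {1,4,5,6,7,8} → only 2 remains.
r9c7 = 5: row 9 has {1,2,3,4,6,7,8,9}; col 7 has {3,6,7,9}; box has {1,3,4,6,7,9} → only 5 remains.
r1c5 = 4: row 1 has {1,2,3,5,6,7,8,9}; col 5 has {3,8,9}; box has {1,3,5,7,8,9} → only 4 remains.
r3c2 = 1: row 3 has {2,3,4,5,7,8,9}; col 2 has {3,4,5,6,7,9}; box has {2,3,5,7,8,9} → only 1 remains.
r3c3 = 6: row 3 has {1,2,3,4,5,7,8,9}; col 3 has {2,5,8}; box has {1,2,3,5,7,8,9} → only 6 remains.
r5c2 = 8: row 5 has {2,5,6,9}; col 2 has {1,3,4,5,6,7,9}; box has {3,4,5} → only 8 remains.
r5c4 = 3: row 5 has {2,5,6,8,9}; col 4 has {1,2,4,5,6,7,9}; box has {6,9} → only 3 remains.
r6c4 = 8: row 6 has {4}; col 4 has {1,2,3,4,5,6,7,9}; box has {3,6,9} → only 8 remains.
r6c7 = 1: row 6 has {4,8}; col 7 has {3,5,6,7,9}; box has {2,5,6} → only 1 remains.
r6c8 = 9: row 6 has {1,4,8}; col 8 has {1,2,3,4,5,6,7,8}; box has {1,2,5,6} → only 9 remains.
r7c1 = 9: row 7 has {1,4,5}; col 1 has {1,2,3,4,5,7,8}; box has {1,2,4,5,6,7,8} → only 9 remains.
r7c3 = 3: row 7 has {1,4,5,9}; col 3 has {2,5,6,8}; box has {1,2,4,5,6,7,8,9} → only 3 remains.
r7c9 = 8: row 7 has {1,3,4,5,9}; col 9 has {1,2,4,5,6,9}; box has {1,3,4,5,6,7,9} → only 8 remains.
r2c3 = 4: row 2 has {1,3,5,7,8,9}; col 3 has {2,3,5,6,8}; box has {1,2,3,5,6,7,8,9} → only 4 remains.
r4c2 = 2: row 4 has {3,5,6}; col 2 has {1,3,4,5,6,7,8,9}; box has {3,4,5,8} → only 2 remains.
r4c9 = 7: row 4 has {2,3,5,6}; col 9 has {1,2,4,5,6,8,9}; box has {1,2,5,6,9} → only 7 remains.
r5c7 = 4: row 5 has {2,3,5,6,8,9}; col 7 has {1,3,5,6,7,9}; box has {1,2,5,6,7,9} → only 4 remains.
r6c1 = 6: row 6 has {1,4,8,9}; col 1 has {1,2,3,4,5,7,8,9}; box has {2,3,4,5,8} → only 6 remains.
r6c3 = 7: row 6 has {1,4,6,8,9}; col 3 has {2,3,4,5,6,8}; box has {2,3,4,5,6,8} → only 7 remains.
r6c6 = 2: row 6 has {1,4,6,7,8,9}; col 6 has {1,3,5,8,9}; box has {3,6,8,9} → only 2 remains.
r6c9 = 3: row 6 has {1,2,4,6,7,8,9}; col 9 has {1,2,4,5,6,7,8,9}; box has {1,2,4,5,6,7,9} → only 3 remains.
r7c7 = 2: row 7 has {1,3,4,5,8,9}; col 7 has {1,3,4,5,6,7,9}; box has {1,3,4,5,6,7,8,9} → only 2 remains.
r2c6 = 6: row 2 has {1,3,4,5,7,8,9}; col 6 has {1,2,3,5,8,9}; box has {1,3,4,5,7,8,9} → only 6 remains.
r4c5 = 1: row 4 has {2,3,5,6,7}; col 5 has {3,4,8,9}; box has {2,3,6,8,9} → only 1 remains.
r4c6 = 4: row 4 has {1,2,3,5,6,7}; col 6 has {1,2,3,5,6,8,9}; box has {1,2,3,6,8,9} → only 4 remains.
r4c7 = 8: row 4 has {1,2,3,4,5,6,7}; col 7 has {1,2,3,4,5,6,7,9}; box has {1,2,3,4,5,6,7,9} → only 8 remains.
r5c3 = 1: row 5 has {2,3,4,5,6,8,9}; col 3 has {2,3,4,5,6,7,8}; box has {2,3,4,5,6,7,8} → only 1 remains.
r5c5 = 7: row 5 has {1,2,3,4,5,6,8,9}; col 5 has {1,3,4,8,9}; box has {1,2,3,4,6,8,9} → only 7 remains.
r6c5 = 5: row 6 has {1,2,3,4,6,7,8,9}; col 5 has {1,3,4,7,8,9}; box has {1,2,3,4,6,7,8,9} → only 5 remains.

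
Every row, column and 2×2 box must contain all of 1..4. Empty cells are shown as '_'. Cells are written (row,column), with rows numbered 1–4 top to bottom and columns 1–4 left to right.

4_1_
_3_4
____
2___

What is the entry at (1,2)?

(1,2) = 2: row 1 has {1,4}; col 2 has {3}; box has {3,4} → only 2 remains.

2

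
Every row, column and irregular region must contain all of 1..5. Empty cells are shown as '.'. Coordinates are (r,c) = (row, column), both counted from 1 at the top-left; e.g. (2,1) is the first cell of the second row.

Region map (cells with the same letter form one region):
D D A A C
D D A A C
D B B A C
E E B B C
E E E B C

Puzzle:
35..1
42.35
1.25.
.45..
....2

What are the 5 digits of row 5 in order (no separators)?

(1,3) = 4 (sole candidate).
(1,4) = 2 (sole candidate).
(2,3) = 1 (sole candidate).
(3,2) = 3 (sole candidate).
(3,5) = 4 (sole candidate).
(4,1) = 2 (sole candidate).
(4,4) = 1 (sole candidate).
(4,5) = 3 (sole candidate).
(5,1) = 5: row 5 has {2}; col 1 has {1,2,3,4}; region has {2,4} → only 5 remains.
(5,2) = 1: row 5 has {2,5}; col 2 has {2,3,4,5}; region has {2,4,5} → only 1 remains.
(5,3) = 3: row 5 has {1,2,5}; col 3 has {1,2,4,5}; region has {1,2,4,5} → only 3 remains.
(5,4) = 4: row 5 has {1,2,3,5}; col 4 has {1,2,3,5}; region has {1,2,3,5} → only 4 remains.

51342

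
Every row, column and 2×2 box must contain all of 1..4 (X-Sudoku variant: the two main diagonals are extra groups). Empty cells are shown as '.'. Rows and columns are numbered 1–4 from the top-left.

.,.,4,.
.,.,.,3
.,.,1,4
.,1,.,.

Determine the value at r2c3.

2

r2c3 = 2: row 2 has {3}; col 3 has {1,4}; box has {3,4}; anti-diagonal has {} → only 2 remains.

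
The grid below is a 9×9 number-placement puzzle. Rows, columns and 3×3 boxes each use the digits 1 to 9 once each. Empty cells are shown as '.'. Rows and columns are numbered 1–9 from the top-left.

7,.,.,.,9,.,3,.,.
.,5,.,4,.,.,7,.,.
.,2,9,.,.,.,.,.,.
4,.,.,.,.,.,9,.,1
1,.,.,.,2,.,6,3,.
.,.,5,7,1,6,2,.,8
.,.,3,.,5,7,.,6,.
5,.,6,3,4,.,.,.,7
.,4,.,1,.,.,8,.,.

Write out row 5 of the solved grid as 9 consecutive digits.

row 6, column 8 = 4: row 6 has {1,2,5,6,7,8}; col 8 has {3,6}; box has {1,2,3,6,8,9} → only 4 remains.
row 8, column 7 = 1: row 8 has {3,4,5,6,7}; col 7 has {2,3,6,7,8,9}; box has {6,7,8} → only 1 remains.
row 9, column 5 = 6: row 9 has {1,4,8}; col 5 has {1,2,4,5,9}; box has {1,3,4,5,7} → only 6 remains.
row 5, column 9 = 5: row 5 has {1,2,3,6}; col 9 has {1,7,8}; box has {1,2,3,4,6,8,9} → only 5 remains.
row 7, column 7 = 4: row 7 has {3,5,6,7}; col 7 has {1,2,3,6,7,8,9}; box has {1,6,7,8} → only 4 remains.
row 3, column 7 = 5: row 3 has {2,9}; col 7 has {1,2,3,4,6,7,8,9}; box has {3,7} → only 5 remains.
row 4, column 8 = 7: row 4 has {1,4,9}; col 8 has {3,4,6}; box has {1,2,3,4,5,6,8,9} → only 7 remains.
row 3, column 9 = 4: in row 3, 4 can only go here (every other open cell in that row sees a 4).
row 3, column 5 = 7: in row 3, 7 can only go here (every other open cell in that row sees a 7).
row 1, column 3 = 4: in row 1, 4 can only go here (every other open cell in that row sees a 4).
row 4, column 3 = 2: in row 4, 2 can only go here (every other open cell in that row sees a 2).
row 4, column 2 = 6: in row 4, 6 can only go here (every other open cell in that row sees a 6).
row 9, column 3 = 7: row 9 has {1,4,6,8}; col 3 has {2,3,4,5,6,9}; box has {3,4,5,6} → only 7 remains.
row 5, column 3 = 8: row 5 has {1,2,3,5,6}; col 3 has {2,3,4,5,6,7,9}; box has {1,2,4,5,6} → only 8 remains.
row 5, column 4 = 9: row 5 has {1,2,3,5,6,8}; col 4 has {1,3,4,7}; box has {1,2,6,7} → only 9 remains.
row 5, column 6 = 4: row 5 has {1,2,3,5,6,8,9}; col 6 has {6,7}; box has {1,2,6,7,9} → only 4 remains.
row 2, column 3 = 1: row 2 has {4,5,7}; col 3 has {2,3,4,5,6,7,8,9}; box has {2,4,5,7,9} → only 1 remains.
row 5, column 2 = 7: row 5 has {1,2,3,4,5,6,8,9}; col 2 has {2,4,5,6}; box has {1,2,4,5,6,8} → only 7 remains.

178924635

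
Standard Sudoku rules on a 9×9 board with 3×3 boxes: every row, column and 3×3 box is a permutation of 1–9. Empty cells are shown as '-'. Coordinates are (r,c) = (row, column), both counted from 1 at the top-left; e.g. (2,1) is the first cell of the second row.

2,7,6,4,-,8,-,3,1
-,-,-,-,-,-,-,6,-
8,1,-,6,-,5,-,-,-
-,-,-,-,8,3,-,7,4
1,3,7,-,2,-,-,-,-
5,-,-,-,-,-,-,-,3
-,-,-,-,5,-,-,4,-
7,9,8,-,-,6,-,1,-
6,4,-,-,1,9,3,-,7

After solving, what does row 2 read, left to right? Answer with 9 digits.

459132768

(1,5) = 9 (sole candidate).
(1,7) = 5 (sole candidate).
(2,2) = 5: row 2 has {6}; col 2 has {1,3,4,7,9}; box has {1,2,6,7,8} → only 5 remains.
(4,1) = 9 (sole candidate).
(4,3) = 2 (sole candidate).
(5,6) = 4 (sole candidate).
(6,3) = 4 (sole candidate).
(7,1) = 3 (sole candidate).
(7,2) = 2 (sole candidate).
(7,3) = 1 (sole candidate).
(7,6) = 7 (sole candidate).
(8,7) = 2 (sole candidate).
(8,9) = 5 (sole candidate).
(9,3) = 5 (sole candidate).
(9,8) = 8 (sole candidate).
(2,1) = 4: row 2 has {5,6}; col 1 has {1,2,3,5,6,7,8,9}; box has {1,2,5,6,7,8} → only 4 remains.
(4,2) = 6 (sole candidate).
(4,7) = 1 (sole candidate).
(6,2) = 8 (sole candidate).
(6,6) = 1 (sole candidate).
(7,4) = 8 (sole candidate).
(8,4) = 3 (sole candidate).
(8,5) = 4 (sole candidate).
(9,4) = 2 (sole candidate).
(2,6) = 2: row 2 has {4,5,6}; col 6 has {1,3,4,5,6,7,8,9}; box has {4,5,6,8,9} → only 2 remains.
(4,4) = 5 (sole candidate).
(5,4) = 9 (sole candidate).
(5,8) = 5 (sole candidate).
(6,4) = 7 (sole candidate).
(6,5) = 6 (sole candidate).
(6,7) = 9 (sole candidate).
(6,8) = 2 (sole candidate).
(7,7) = 6 (sole candidate).
(7,9) = 9 (sole candidate).
(2,4) = 1: row 2 has {2,4,5,6}; col 4 has {2,3,4,5,6,7,8,9}; box has {2,4,5,6,8,9} → only 1 remains.
(2,9) = 8: row 2 has {1,2,4,5,6}; col 9 has {1,3,4,5,7,9}; box has {1,3,5,6} → only 8 remains.
(3,8) = 9 (sole candidate).
(3,9) = 2 (sole candidate).
(5,7) = 8 (sole candidate).
(5,9) = 6 (sole candidate).
(2,7) = 7: row 2 has {1,2,4,5,6,8}; col 7 has {1,2,3,5,6,8,9}; box has {1,2,3,5,6,8,9} → only 7 remains.
(3,3) = 3 (sole candidate).
(3,5) = 7 (sole candidate).
(3,7) = 4 (sole candidate).
(2,3) = 9: row 2 has {1,2,4,5,6,7,8}; col 3 has {1,2,3,4,5,6,7,8}; box has {1,2,3,4,5,6,7,8} → only 9 remains.
(2,5) = 3: row 2 has {1,2,4,5,6,7,8,9}; col 5 has {1,2,4,5,6,7,8,9}; box has {1,2,4,5,6,7,8,9} → only 3 remains.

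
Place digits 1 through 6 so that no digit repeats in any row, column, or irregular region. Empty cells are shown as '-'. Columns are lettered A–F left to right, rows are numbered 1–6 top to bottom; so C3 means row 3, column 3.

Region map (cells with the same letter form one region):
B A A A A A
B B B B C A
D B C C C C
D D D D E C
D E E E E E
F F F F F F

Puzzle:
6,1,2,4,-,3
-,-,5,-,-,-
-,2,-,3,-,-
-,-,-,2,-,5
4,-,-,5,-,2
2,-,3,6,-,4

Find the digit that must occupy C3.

4

E1 = 5 (sole candidate).
D2 = 1 (sole candidate).
F2 = 6 (sole candidate).
F3 = 1 (sole candidate).
B6 = 5 (sole candidate).
E6 = 1 (sole candidate).
A2 = 3 (sole candidate).
B2 = 4 (sole candidate).
E2 = 2 (sole candidate).
A3 = 5 (sole candidate).
A4 = 1 (sole candidate).
C4 = 6 (sole candidate).
C5 = 1 (sole candidate).
C3 = 4: row 3 has {1,2,3,5}; col 3 has {1,2,3,5,6}; region has {1,2,3,5} → only 4 remains.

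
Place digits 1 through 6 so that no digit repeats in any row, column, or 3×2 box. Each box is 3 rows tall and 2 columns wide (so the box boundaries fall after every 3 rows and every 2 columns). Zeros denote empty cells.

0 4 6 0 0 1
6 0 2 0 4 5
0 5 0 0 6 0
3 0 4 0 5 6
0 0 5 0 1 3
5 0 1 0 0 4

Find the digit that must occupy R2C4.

R1C1 = 2 (sole candidate).
R1C5 = 3 (sole candidate).
R3C1 = 1 (sole candidate).
R3C3 = 3 (sole candidate).
R3C4 = 4 (sole candidate).
R3C6 = 2 (sole candidate).
R4C4 = 2 (sole candidate).
R5C1 = 4 (sole candidate).
R5C4 = 6 (sole candidate).
R6C4 = 3 (sole candidate).
R6C5 = 2 (sole candidate).
R1C4 = 5 (sole candidate).
R2C2 = 3 (sole candidate).
R2C4 = 1: row 2 has {2,3,4,5,6}; col 4 has {2,3,4,5,6}; box has {2,3,4,5,6} → only 1 remains.

1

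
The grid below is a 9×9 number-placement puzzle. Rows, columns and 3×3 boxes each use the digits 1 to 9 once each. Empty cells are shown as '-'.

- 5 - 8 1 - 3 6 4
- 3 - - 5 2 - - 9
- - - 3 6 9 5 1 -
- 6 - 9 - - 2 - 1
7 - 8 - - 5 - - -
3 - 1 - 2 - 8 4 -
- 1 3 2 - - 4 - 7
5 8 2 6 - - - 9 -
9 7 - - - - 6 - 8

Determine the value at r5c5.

4

r1c1 = 2: row 1 has {1,3,4,5,6,8}; col 1 has {3,5,7,9}; box has {3,5} → only 2 remains.
r1c6 = 7: row 1 has {1,2,3,4,5,6,8}; col 6 has {2,5,9}; box has {1,2,3,5,6,8,9} → only 7 remains.
r2c4 = 4: row 2 has {2,3,5,9}; col 4 has {2,3,6,8,9}; box has {1,2,3,5,6,7,8,9} → only 4 remains.
r2c7 = 7: row 2 has {2,3,4,5,9}; col 7 has {2,3,4,5,6,8}; box has {1,3,4,5,6,9} → only 7 remains.
r2c8 = 8: row 2 has {2,3,4,5,7,9}; col 8 has {1,4,6,9}; box has {1,3,4,5,6,7,9} → only 8 remains.
r3c2 = 4: row 3 has {1,3,5,6,9}; col 2 has {1,3,5,6,7,8}; box has {2,3,5} → only 4 remains.
r3c3 = 7: row 3 has {1,3,4,5,6,9}; col 3 has {1,2,3,8}; box has {2,3,4,5} → only 7 remains.
r3c9 = 2: row 3 has {1,3,4,5,6,7,9}; col 9 has {1,4,7,8,9}; box has {1,3,4,5,6,7,8,9} → only 2 remains.
r4c1 = 4: row 4 has {1,2,6,9}; col 1 has {2,3,5,7,9}; box has {1,3,6,7,8} → only 4 remains.
r4c3 = 5: row 4 has {1,2,4,6,9}; col 3 has {1,2,3,7,8}; box has {1,3,4,6,7,8} → only 5 remains.
r5c4 = 1: row 5 has {5,7,8}; col 4 has {2,3,4,6,8,9}; box has {2,5,9} → only 1 remains.
r5c7 = 9: row 5 has {1,5,7,8}; col 7 has {2,3,4,5,6,7,8}; box has {1,2,4,8} → only 9 remains.
r5c8 = 3: row 5 has {1,5,7,8,9}; col 8 has {1,4,6,8,9}; box has {1,2,4,8,9} → only 3 remains.
r5c9 = 6: row 5 has {1,3,5,7,8,9}; col 9 has {1,2,4,7,8,9}; box has {1,2,3,4,8,9} → only 6 remains.
r6c2 = 9: row 6 has {1,2,3,4,8}; col 2 has {1,3,4,5,6,7,8}; box has {1,3,4,5,6,7,8} → only 9 remains.
r6c4 = 7: row 6 has {1,2,3,4,8,9}; col 4 has {1,2,3,4,6,8,9}; box has {1,2,5,9} → only 7 remains.
r6c6 = 6: row 6 has {1,2,3,4,7,8,9}; col 6 has {2,5,7,9}; box has {1,2,5,7,9} → only 6 remains.
r6c9 = 5: row 6 has {1,2,3,4,6,7,8,9}; col 9 has {1,2,4,6,7,8,9}; box has {1,2,3,4,6,8,9} → only 5 remains.
r7c1 = 6: row 7 has {1,2,3,4,7}; col 1 has {2,3,4,5,7,9}; box has {1,2,3,5,7,8,9} → only 6 remains.
r7c6 = 8: row 7 has {1,2,3,4,6,7}; col 6 has {2,5,6,7,9}; box has {2,6} → only 8 remains.
r7c8 = 5: row 7 has {1,2,3,4,6,7,8}; col 8 has {1,3,4,6,8,9}; box has {4,6,7,8,9} → only 5 remains.
r8c7 = 1: row 8 has {2,5,6,8,9}; col 7 has {2,3,4,5,6,7,8,9}; box has {4,5,6,7,8,9} → only 1 remains.
r8c9 = 3: row 8 has {1,2,5,6,8,9}; col 9 has {1,2,4,5,6,7,8,9}; box has {1,4,5,6,7,8,9} → only 3 remains.
r9c3 = 4: row 9 has {6,7,8,9}; col 3 has {1,2,3,5,7,8}; box has {1,2,3,5,6,7,8,9} → only 4 remains.
r9c4 = 5: row 9 has {4,6,7,8,9}; col 4 has {1,2,3,4,6,7,8,9}; box has {2,6,8} → only 5 remains.
r9c5 = 3: row 9 has {4,5,6,7,8,9}; col 5 has {1,2,5,6}; box has {2,5,6,8} → only 3 remains.
r9c6 = 1: row 9 has {3,4,5,6,7,8,9}; col 6 has {2,5,6,7,8,9}; box has {2,3,5,6,8} → only 1 remains.
r9c8 = 2: row 9 has {1,3,4,5,6,7,8,9}; col 8 has {1,3,4,5,6,8,9}; box has {1,3,4,5,6,7,8,9} → only 2 remains.
r1c3 = 9: row 1 has {1,2,3,4,5,6,7,8}; col 3 has {1,2,3,4,5,7,8}; box has {2,3,4,5,7} → only 9 remains.
r2c1 = 1: row 2 has {2,3,4,5,7,8,9}; col 1 has {2,3,4,5,6,7,9}; box has {2,3,4,5,7,9} → only 1 remains.
r2c3 = 6: row 2 has {1,2,3,4,5,7,8,9}; col 3 has {1,2,3,4,5,7,8,9}; box has {1,2,3,4,5,7,9} → only 6 remains.
r3c1 = 8: row 3 has {1,2,3,4,5,6,7,9}; col 1 has {1,2,3,4,5,6,7,9}; box has {1,2,3,4,5,6,7,9} → only 8 remains.
r4c5 = 8: row 4 has {1,2,4,5,6,9}; col 5 has {1,2,3,5,6}; box has {1,2,5,6,7,9} → only 8 remains.
r4c6 = 3: row 4 has {1,2,4,5,6,8,9}; col 6 has {1,2,5,6,7,8,9}; box has {1,2,5,6,7,8,9} → only 3 remains.
r4c8 = 7: row 4 has {1,2,3,4,5,6,8,9}; col 8 has {1,2,3,4,5,6,8,9}; box has {1,2,3,4,5,6,8,9} → only 7 remains.
r5c2 = 2: row 5 has {1,3,5,6,7,8,9}; col 2 has {1,3,4,5,6,7,8,9}; box has {1,3,4,5,6,7,8,9} → only 2 remains.
r5c5 = 4: row 5 has {1,2,3,5,6,7,8,9}; col 5 has {1,2,3,5,6,8}; box has {1,2,3,5,6,7,8,9} → only 4 remains.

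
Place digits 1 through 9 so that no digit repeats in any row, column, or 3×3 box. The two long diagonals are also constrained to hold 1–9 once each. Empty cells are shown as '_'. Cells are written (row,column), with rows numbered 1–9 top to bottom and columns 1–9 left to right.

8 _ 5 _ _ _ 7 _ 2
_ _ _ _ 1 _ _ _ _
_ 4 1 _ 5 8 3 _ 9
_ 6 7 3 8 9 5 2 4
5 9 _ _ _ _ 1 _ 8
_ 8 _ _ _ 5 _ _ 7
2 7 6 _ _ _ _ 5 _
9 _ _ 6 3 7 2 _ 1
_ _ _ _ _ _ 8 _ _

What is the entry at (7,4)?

8

(1,2) = 3: row 1 has {2,5,7,8}; col 2 has {4,6,7,8,9}; box has {1,4,5,8} → only 3 remains.
(2,2) = 2: row 2 has {1}; col 2 has {3,4,6,7,8,9}; box has {1,3,4,5,8}; main diagonal has {1,3,5,8} → only 2 remains.
(2,3) = 9: row 2 has {1,2}; col 3 has {1,5,6,7}; box has {1,2,3,4,5,8} → only 9 remains.
(3,8) = 6: row 3 has {1,3,4,5,8,9}; col 8 has {2,5}; box has {2,3,7,9} → only 6 remains.
(4,1) = 1: row 4 has {2,3,4,5,6,7,8,9}; col 1 has {2,5,8,9}; box has {5,6,7,8,9} → only 1 remains.
(5,8) = 3: row 5 has {1,5,8,9}; col 8 has {2,5,6}; box has {1,2,4,5,7,8} → only 3 remains.
(6,8) = 9: row 6 has {5,7,8}; col 8 has {2,3,5,6}; box has {1,2,3,4,5,7,8} → only 9 remains.
(7,9) = 3: row 7 has {2,5,6,7}; col 9 has {1,2,4,7,8,9}; box has {1,2,5,8} → only 3 remains.
(8,2) = 5: row 8 has {1,2,3,6,7,9}; col 2 has {2,3,4,6,7,8,9}; box has {2,6,7,9}; anti-diagonal has {2,3,6,9} → only 5 remains.
(8,8) = 4: row 8 has {1,2,3,5,6,7,9}; col 8 has {2,3,5,6,9}; box has {1,2,3,5,8}; main diagonal has {1,2,3,5,8} → only 4 remains.
(9,1) = 4: row 9 has {8}; col 1 has {1,2,5,8,9}; box has {2,5,6,7,9}; anti-diagonal has {2,3,5,6,9} → only 4 remains.
(9,2) = 1: row 9 has {4,8}; col 2 has {2,3,4,5,6,7,8,9}; box has {2,4,5,6,7,9} → only 1 remains.
(9,3) = 3: row 9 has {1,4,8}; col 3 has {1,5,6,7,9}; box has {1,2,4,5,6,7,9} → only 3 remains.
(9,6) = 2: row 9 has {1,3,4,8}; col 6 has {5,7,8,9}; box has {3,6,7} → only 2 remains.
(9,8) = 7: row 9 has {1,2,3,4,8}; col 8 has {2,3,4,5,6,9}; box has {1,2,3,4,5,8} → only 7 remains.
(9,9) = 6: row 9 has {1,2,3,4,7,8}; col 9 has {1,2,3,4,7,8,9}; box has {1,2,3,4,5,7,8}; main diagonal has {1,2,3,4,5,8} → only 6 remains.
(1,8) = 1: row 1 has {2,3,5,7,8}; col 8 has {2,3,4,5,6,7,9}; box has {2,3,6,7,9} → only 1 remains.
(2,7) = 4: row 2 has {1,2,9}; col 7 has {1,2,3,5,7,8}; box has {1,2,3,6,7,9} → only 4 remains.
(2,8) = 8: row 2 has {1,2,4,9}; col 8 has {1,2,3,4,5,6,7,9}; box has {1,2,3,4,6,7,9}; anti-diagonal has {2,3,4,5,6,9} → only 8 remains.
(2,9) = 5: row 2 has {1,2,4,8,9}; col 9 has {1,2,3,4,6,7,8,9}; box has {1,2,3,4,6,7,8,9} → only 5 remains.
(3,1) = 7: row 3 has {1,3,4,5,6,8,9}; col 1 has {1,2,4,5,8,9}; box has {1,2,3,4,5,8,9} → only 7 remains.
(3,4) = 2: row 3 has {1,3,4,5,6,7,8,9}; col 4 has {3,6}; box has {1,5,8} → only 2 remains.
(5,5) = 7: row 5 has {1,3,5,8,9}; col 5 has {1,3,5,8}; box has {3,5,8,9}; main diagonal has {1,2,3,4,5,6,8}; anti-diagonal has {2,3,4,5,6,8,9} → only 7 remains.
(6,1) = 3: row 6 has {5,7,8,9}; col 1 has {1,2,4,5,7,8,9}; box has {1,5,6,7,8,9} → only 3 remains.
(6,4) = 1: row 6 has {3,5,7,8,9}; col 4 has {2,3,6}; box has {3,5,7,8,9}; anti-diagonal has {2,3,4,5,6,7,8,9} → only 1 remains.
(6,7) = 6: row 6 has {1,3,5,7,8,9}; col 7 has {1,2,3,4,5,7,8}; box has {1,2,3,4,5,7,8,9} → only 6 remains.
(7,7) = 9: row 7 has {2,3,5,6,7}; col 7 has {1,2,3,4,5,6,7,8}; box has {1,2,3,4,5,6,7,8}; main diagonal has {1,2,3,4,5,6,7,8} → only 9 remains.
(8,3) = 8: row 8 has {1,2,3,4,5,6,7,9}; col 3 has {1,3,5,6,7,9}; box has {1,2,3,4,5,6,7,9} → only 8 remains.
(9,5) = 9: row 9 has {1,2,3,4,6,7,8}; col 5 has {1,3,5,7,8}; box has {2,3,6,7} → only 9 remains.
(2,1) = 6: row 2 has {1,2,4,5,8,9}; col 1 has {1,2,3,4,5,7,8,9}; box has {1,2,3,4,5,7,8,9} → only 6 remains.
(2,4) = 7: row 2 has {1,2,4,5,6,8,9}; col 4 has {1,2,3,6}; box has {1,2,5,8} → only 7 remains.
(2,6) = 3: row 2 has {1,2,4,5,6,7,8,9}; col 6 has {2,5,7,8,9}; box has {1,2,5,7,8} → only 3 remains.
(5,4) = 4: row 5 has {1,3,5,7,8,9}; col 4 has {1,2,3,6,7}; box has {1,3,5,7,8,9} → only 4 remains.
(5,6) = 6: row 5 has {1,3,4,5,7,8,9}; col 6 has {2,3,5,7,8,9}; box has {1,3,4,5,7,8,9} → only 6 remains.
(6,5) = 2: row 6 has {1,3,5,6,7,8,9}; col 5 has {1,3,5,7,8,9}; box has {1,3,4,5,6,7,8,9} → only 2 remains.
(7,4) = 8: row 7 has {2,3,5,6,7,9}; col 4 has {1,2,3,4,6,7}; box has {2,3,6,7,9} → only 8 remains.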